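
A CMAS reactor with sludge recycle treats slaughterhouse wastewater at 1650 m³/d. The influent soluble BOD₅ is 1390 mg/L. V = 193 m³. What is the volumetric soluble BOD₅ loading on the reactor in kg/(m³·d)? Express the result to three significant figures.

L_v ≈ 11.9 kg soluble BOD₅/(m³·d)

Applied soluble BOD₅ load per unit volume = Q·S₀/V = (1650 × 1390/1000)/193.0 = 11.88 kg soluble BOD₅·m⁻³·d⁻¹.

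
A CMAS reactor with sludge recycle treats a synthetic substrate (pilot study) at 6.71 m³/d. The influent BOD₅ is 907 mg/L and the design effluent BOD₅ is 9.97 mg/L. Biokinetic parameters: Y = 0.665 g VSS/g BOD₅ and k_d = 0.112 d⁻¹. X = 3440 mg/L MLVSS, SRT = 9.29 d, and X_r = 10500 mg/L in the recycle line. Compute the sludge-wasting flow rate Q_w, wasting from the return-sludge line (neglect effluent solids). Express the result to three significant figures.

Q_w ≈ 0.187 m³/d

From the SRT design equation V = Y Q (S₀−S) θ_c / [X (1 + k_d θ_c)] = 0.665 × 6.71 × (907 − 9.97) × 9.29 / [3440 × (1 + 0.112 × 9.29)] = 3.72×10^4 / 7019 = 5.298 m³.
θ_c = V·X/(Q_w·X_r) when wasting from the recycle, so Q_w = V·X/(θ_c·X_r) = 5.298 × 3440 / (9.29 × 10500) = 0.1868 m³/d.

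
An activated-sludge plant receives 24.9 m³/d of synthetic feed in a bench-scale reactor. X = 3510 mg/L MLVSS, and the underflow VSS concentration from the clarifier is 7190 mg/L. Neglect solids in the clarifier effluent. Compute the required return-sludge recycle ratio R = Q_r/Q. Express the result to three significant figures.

R ≈ 0.954

Solids balance on the clarifier gives (1+R)X = R·X_r, so R = X/(X_r − X) = 3510 / (7190 − 3510) = 0.9538.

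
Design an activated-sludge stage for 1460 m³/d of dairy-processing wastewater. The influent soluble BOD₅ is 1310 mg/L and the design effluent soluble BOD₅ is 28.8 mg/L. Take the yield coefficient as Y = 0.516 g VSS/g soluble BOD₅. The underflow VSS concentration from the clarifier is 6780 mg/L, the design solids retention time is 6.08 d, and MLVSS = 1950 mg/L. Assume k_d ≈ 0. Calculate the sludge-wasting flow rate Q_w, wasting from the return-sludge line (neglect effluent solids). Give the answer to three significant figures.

Q_w ≈ 142 m³/d

With k_d = 0 the design equation reduces to V = Y Q (S₀−S) θ_c / X = 0.516 × 1460 × (1310 − 28.8) × 6.08 / 1950 = 3009 m³.
θ_c = V·X/(Q_w·X_r) when wasting from the recycle, so Q_w = V·X/(θ_c·X_r) = 3009 × 1950 / (6.08 × 6780) = 142.4 m³/d.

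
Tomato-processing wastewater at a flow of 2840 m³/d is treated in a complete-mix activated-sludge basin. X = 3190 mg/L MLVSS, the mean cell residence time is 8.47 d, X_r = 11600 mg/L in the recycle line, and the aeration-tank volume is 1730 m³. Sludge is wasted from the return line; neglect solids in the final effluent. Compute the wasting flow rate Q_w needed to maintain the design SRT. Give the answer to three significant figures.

Q_w ≈ 56.2 m³/d

Q_w = (V·X)/(θ_c X_r) = 1730 × 3190 / (8.47 × 11600) = 56.17 m³/d.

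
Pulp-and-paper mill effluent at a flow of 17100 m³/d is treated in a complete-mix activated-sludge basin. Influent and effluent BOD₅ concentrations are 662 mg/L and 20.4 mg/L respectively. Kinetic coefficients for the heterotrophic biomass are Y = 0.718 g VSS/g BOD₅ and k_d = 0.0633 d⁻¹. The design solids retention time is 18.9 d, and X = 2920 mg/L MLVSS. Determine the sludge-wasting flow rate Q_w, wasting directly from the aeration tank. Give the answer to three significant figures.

Q_w ≈ 1230 m³/d

Steady-state biomass mass balance: V·X·(1 + k_d·θ_c) = Y·Q·(S₀ − S)·θ_c, so V = 0.718 × 17100 × (662 − 20.4) × 18.9 / [2920 × (1 + 0.0633 × 18.9)] = 1.49×10^8 / 6413 = 23214 m³.
For wasting at MLVSS concentration, Q_w = V/θ_c = 23214/18.9 = 1228 m³/d.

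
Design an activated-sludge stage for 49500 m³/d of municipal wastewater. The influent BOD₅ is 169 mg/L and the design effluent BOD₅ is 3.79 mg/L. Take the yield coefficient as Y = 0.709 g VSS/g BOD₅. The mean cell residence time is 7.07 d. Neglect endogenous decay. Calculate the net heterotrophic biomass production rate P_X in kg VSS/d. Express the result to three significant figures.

P_X ≈ 5800 kg VSS/d

Since k_d ≈ 0, Y_obs = Y = 0.709 g VSS/g BOD₅.
Mass of BOD₅ removed per day: Q(S₀ − S) = 49500 × 165.2 g/m³ = 8178 kg/d.
P_X = Y_obs · Q(S₀ − S) = 0.7090 × 8178 = 5798 kg VSS/d.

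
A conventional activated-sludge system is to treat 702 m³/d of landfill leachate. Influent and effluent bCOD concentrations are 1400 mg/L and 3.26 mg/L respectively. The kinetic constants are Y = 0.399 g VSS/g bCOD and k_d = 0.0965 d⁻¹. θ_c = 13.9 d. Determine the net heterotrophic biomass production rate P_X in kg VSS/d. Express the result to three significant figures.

The observed yield is Y_obs = Y/(1 + k_d·θ_c) = 0.399 / (1 + 0.0965 × 13.9) = 0.399 / 2.341 = 0.1704 g VSS per g bCOD removed.
Q·(S₀ − S) = 702 × (1400 − 3.26) × 10⁻³ = 980.5 kg/d removed.
Biomass produced: P_X = Y_obs·Q·ΔS = 0.1704 × 980.5 ≈ 167.1 kg VSS/d.

P_X ≈ 167 kg VSS/d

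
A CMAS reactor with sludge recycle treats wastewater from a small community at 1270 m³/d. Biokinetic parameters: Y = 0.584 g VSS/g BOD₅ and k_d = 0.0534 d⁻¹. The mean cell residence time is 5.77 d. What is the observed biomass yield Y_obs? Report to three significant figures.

Y_obs ≈ 0.446 g VSS/g BOD₅

Y_obs = Y / (1 + k_d θ_c) = 0.584 / (1 + 0.0534 × 5.77) = 0.584 / 1.308 = 0.4464.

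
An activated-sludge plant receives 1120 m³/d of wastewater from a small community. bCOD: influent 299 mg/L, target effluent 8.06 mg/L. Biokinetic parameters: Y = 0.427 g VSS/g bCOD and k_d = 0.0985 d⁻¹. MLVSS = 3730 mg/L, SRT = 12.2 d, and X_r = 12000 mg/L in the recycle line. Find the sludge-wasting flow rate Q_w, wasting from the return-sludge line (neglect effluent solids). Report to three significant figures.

Q_w ≈ 5.27 m³/d

Rearranging the biomass balance for a CMAS with decay, V = Y·Q·ΔS·θ_c / [X·(1+k_d θ_c)] = 0.427 × 1120 × (299 − 8.06) × 12.2 / [3730 × (1 + 0.0985 × 12.2)] = 1.7×10^6 / 8212 = 206.7 m³.
Q_w = (V·X)/(θ_c X_r) = 206.7 × 3730 / (12.2 × 12000) = 5.266 m³/d.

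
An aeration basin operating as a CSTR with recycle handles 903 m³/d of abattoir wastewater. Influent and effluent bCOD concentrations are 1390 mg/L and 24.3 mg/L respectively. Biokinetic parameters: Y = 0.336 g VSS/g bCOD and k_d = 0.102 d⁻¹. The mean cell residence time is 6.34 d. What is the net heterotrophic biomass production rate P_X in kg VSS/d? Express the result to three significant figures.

Y_obs = Y / (1 + k_d θ_c) = 0.336 / (1 + 0.102 × 6.34) = 0.336 / 1.647 = 0.2040.
Mass of bCOD removed per day: Q(S₀ − S) = 903 × 1366 g/m³ = 1233 kg/d.
Net biomass production P_X = Y_obs × Q·(S₀ − S) = 0.2040 × 1233 = 251.6 kg VSS/d.

P_X ≈ 252 kg VSS/d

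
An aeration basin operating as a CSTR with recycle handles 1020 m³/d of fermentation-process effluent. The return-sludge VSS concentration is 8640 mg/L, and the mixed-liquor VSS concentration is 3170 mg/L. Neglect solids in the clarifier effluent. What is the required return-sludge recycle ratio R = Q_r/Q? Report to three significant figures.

R ≈ 0.580

Mass balance around the secondary clarifier (neglecting effluent solids): R = X / (X_r − X) = 3170 / (8640 − 3170) = 0.5795.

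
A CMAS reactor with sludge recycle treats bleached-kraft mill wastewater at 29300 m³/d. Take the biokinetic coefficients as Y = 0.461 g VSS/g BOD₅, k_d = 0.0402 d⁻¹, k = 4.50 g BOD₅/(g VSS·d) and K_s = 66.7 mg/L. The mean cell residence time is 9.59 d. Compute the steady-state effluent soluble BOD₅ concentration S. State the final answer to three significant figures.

Effluent substrate depends only on kinetics and SRT: S = K_s(1 + k_d θ_c) / [θ_c(Yk − k_d) − 1] = 66.7 × (1 + 0.0402 × 9.59) / [9.59 × (0.461 × 4.50 − 0.0402) − 1] = 92.41 / 18.51 = 4.993 mg/L.

S ≈ 4.99 mg/L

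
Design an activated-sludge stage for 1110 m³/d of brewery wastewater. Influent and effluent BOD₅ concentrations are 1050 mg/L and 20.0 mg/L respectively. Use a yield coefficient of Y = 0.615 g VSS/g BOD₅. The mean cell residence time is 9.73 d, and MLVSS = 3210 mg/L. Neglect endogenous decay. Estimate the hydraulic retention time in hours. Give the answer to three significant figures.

With k_d = 0 the design equation reduces to V = Y Q (S₀−S) θ_c / X = 0.615 × 1110 × (1050 − 20.0) × 9.73 / 3210 = 2131 m³.
τ = V/Q = 2131/1110 = 1.920 d, or 46.08 h.

τ ≈ 46.1 h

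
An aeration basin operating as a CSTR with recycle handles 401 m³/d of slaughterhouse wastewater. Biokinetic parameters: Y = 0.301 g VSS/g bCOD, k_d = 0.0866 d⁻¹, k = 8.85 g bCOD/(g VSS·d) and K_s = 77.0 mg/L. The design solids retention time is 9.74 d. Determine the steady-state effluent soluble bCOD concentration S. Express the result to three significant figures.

S ≈ 5.89 mg/L

Effluent substrate depends only on kinetics and SRT: S = K_s(1 + k_d θ_c) / [θ_c(Yk − k_d) − 1] = 77.0 × (1 + 0.0866 × 9.74) / [9.74 × (0.301 × 8.85 − 0.0866) − 1] = 141.9 / 24.10 = 5.889 mg/L.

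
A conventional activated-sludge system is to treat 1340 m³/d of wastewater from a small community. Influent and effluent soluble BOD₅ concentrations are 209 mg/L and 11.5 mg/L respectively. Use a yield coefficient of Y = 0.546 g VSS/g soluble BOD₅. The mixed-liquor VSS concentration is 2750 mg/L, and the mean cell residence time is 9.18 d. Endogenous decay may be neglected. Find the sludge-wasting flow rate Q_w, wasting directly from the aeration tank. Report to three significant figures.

Biomass mass balance (decay neglected): V·X = Y·Q·(S₀ − S)·θ_c, so V = 0.546 × 1340 × (209 − 11.5) × 9.18 / 2750 = 482.4 m³.
For wasting at MLVSS concentration, Q_w = V/θ_c = 482.4/9.18 = 52.55 m³/d.

Q_w ≈ 52.5 m³/d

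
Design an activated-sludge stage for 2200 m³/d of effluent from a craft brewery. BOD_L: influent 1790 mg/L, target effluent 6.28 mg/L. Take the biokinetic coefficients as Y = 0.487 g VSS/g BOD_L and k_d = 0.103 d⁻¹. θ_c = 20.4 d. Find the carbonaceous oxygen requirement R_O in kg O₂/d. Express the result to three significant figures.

Observed yield with endogenous decay: Y_obs = Y / (1 + k_d·θ_c) = 0.487 / (1 + 0.103 × 20.4) = 0.487 / 3.101 = 0.1570 g VSS/g BOD_L.
ΔS = 1790 − 6.28 = 1784 mg/L, so the substrate removal rate is 2200 × 1784/1000 = 3924 kg BOD_L/d.
P_X = Y_obs·Q·(S₀ − S) = 0.1570 × 3924 = 616.2 kg VSS/d.
R_O = Q·(S₀ − S) − 1.42·P_X = 3924 − 1.42 × 616.2 = 3049 kg O₂/d.

R_O ≈ 3050 kg O₂/d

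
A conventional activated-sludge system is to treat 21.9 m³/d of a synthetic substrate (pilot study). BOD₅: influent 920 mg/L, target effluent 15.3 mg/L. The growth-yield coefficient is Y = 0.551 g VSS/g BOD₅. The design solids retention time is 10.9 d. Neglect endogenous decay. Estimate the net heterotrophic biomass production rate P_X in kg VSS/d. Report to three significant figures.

P_X ≈ 10.9 kg VSS/d

With endogenous decay neglected, the observed yield equals the true yield: Y_obs = Y = 0.551 g VSS/g BOD₅.
ΔS = 920 − 15.3 = 904.7 mg/L, so the substrate removal rate is 21.9 × 904.7/1000 = 19.81 kg BOD₅/d.
So the net sludge growth is P_X = 0.5510 × 19.81 = 10.92 kg VSS/d.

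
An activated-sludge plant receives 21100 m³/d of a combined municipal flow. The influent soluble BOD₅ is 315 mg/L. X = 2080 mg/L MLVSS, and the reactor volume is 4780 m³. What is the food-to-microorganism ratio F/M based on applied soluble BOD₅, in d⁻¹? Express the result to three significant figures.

F/M ≈ 0.669 d⁻¹

Food-to-microorganism ratio F/M = Q S₀ / (V X) = 21100 × 315 / (4780 × 2080) = 0.6685 d⁻¹.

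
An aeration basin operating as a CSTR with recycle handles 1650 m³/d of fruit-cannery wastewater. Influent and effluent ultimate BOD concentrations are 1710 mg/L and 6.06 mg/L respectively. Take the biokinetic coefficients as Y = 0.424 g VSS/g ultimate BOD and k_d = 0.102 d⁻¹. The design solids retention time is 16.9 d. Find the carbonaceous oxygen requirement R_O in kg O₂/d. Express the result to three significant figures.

R_O ≈ 2190 kg O₂/d

Y_obs = Y / (1 + k_d θ_c) = 0.424 / (1 + 0.102 × 16.9) = 0.424 / 2.724 = 0.1557.
Q·(S₀ − S) = 1650 × (1710 − 6.06) × 10⁻³ = 2812 kg/d removed.
Net sludge production P_X = 0.1557 × 2812 = 437.7 kg VSS/d.
R_O = Q·(S₀ − S) − 1.42·P_X = 2812 − 1.42 × 437.7 = 2190 kg O₂/d.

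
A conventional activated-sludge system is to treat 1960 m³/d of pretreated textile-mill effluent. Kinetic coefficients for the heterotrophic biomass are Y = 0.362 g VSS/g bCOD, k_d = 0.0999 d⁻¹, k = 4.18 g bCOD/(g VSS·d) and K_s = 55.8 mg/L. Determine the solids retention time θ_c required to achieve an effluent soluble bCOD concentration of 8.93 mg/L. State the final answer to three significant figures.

Specific growth rate at S = 8.93 mg/L: μ = YkS/(K_s+S) = 0.362·4.18·8.93/(55.8+8.93) = 0.2088 d⁻¹.
1/θ_c = 0.2088 − 0.0999 = 0.1089 d⁻¹, so θ_c = 9.187 d.

θ_c ≈ 9.19 d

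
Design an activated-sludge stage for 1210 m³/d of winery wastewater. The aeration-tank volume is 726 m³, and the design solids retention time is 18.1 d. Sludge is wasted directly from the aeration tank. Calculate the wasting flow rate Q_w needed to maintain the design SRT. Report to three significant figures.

Q_w ≈ 40.1 m³/d

With mixed-liquor wasting, θ_c = V/Q_w, so Q_w = V/θ_c = 726.0/18.1 = 40.11 m³/d.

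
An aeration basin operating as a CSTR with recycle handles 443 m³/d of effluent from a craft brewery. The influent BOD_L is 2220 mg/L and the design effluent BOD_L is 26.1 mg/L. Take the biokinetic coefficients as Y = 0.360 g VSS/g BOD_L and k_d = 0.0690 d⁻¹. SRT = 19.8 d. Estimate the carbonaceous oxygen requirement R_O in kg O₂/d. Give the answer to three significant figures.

R_O ≈ 762 kg O₂/d

Correct the yield for decay: Y_obs = Y/(1 + k_d θ_c) = 0.360 / (1 + 0.0690 × 19.8) = 0.360 / 2.366 = 0.1521.
Mass of BOD_L removed per day: Q(S₀ − S) = 443 × 2194 g/m³ = 971.9 kg/d.
Net sludge production P_X = 0.1521 × 971.9 = 147.9 kg VSS/d.
Carbonaceous O₂ demand = substrate oxidised − cell-mass equivalent = 971.9 − 1.42 × 147.9 = 761.9 kg O₂/d.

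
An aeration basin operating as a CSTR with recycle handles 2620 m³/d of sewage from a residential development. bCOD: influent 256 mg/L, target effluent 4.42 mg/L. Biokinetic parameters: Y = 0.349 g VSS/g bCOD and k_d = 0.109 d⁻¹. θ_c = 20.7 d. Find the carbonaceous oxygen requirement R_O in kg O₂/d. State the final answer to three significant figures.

The observed yield is Y_obs = Y/(1 + k_d·θ_c) = 0.349 / (1 + 0.109 × 20.7) = 0.349 / 3.256 = 0.1072 g VSS per g bCOD removed.
Q·(S₀ − S) = 2620 × (256 − 4.42) × 10⁻³ = 659.1 kg/d removed.
Net sludge production P_X = 0.1072 × 659.1 = 70.64 kg VSS/d.
R_O = Q·ΔS − 1.42 P_X = 659.1 − 100.3 = 558.8 kg O₂/d.

R_O ≈ 559 kg O₂/d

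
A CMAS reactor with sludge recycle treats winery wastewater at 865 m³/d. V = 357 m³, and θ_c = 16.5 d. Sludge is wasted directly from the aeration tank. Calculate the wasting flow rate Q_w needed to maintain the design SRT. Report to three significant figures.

Wasting from the aeration tank: Q_w = V / θ_c = 357.0 / 16.5 = 21.64 m³/d.

Q_w ≈ 21.6 m³/d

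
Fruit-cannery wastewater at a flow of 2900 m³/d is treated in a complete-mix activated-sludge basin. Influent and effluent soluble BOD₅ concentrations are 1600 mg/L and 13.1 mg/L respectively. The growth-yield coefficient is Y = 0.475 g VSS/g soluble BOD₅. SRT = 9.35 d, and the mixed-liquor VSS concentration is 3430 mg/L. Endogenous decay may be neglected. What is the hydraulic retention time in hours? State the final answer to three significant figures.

τ ≈ 49.3 h

Biomass mass balance (decay neglected): V·X = Y·Q·(S₀ − S)·θ_c, so V = 0.475 × 2900 × (1600 − 13.1) × 9.35 / 3430 = 5959 m³.
Hydraulic retention time τ = V/Q = 5959 / 2900 = 2.055 d = 49.31 h.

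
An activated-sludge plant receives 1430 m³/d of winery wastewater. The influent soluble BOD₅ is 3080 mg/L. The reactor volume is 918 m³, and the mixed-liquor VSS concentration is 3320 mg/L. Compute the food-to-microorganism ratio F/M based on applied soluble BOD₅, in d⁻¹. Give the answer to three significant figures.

F/M = Q·S₀ / (V·X) = 1430 × 3080 / (918.0 × 3320) = 1.445 g soluble BOD₅·(g VSS·d)⁻¹.

F/M ≈ 1.45 d⁻¹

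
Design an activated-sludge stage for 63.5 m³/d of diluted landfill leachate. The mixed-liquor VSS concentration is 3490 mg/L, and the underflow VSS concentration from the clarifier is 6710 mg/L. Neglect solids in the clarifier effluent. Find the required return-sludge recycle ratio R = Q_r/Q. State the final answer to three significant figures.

R ≈ 1.08

R = Q_r/Q = X/(X_r − X) = 3490 / (6710 − 3490) = 1.084.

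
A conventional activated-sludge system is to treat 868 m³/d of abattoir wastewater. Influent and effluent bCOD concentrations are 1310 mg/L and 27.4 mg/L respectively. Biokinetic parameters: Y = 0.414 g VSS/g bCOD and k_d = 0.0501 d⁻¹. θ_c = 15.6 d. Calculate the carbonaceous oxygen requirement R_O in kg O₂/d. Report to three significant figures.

Observed yield with endogenous decay: Y_obs = Y / (1 + k_d·θ_c) = 0.414 / (1 + 0.0501 × 15.6) = 0.414 / 1.782 = 0.2324 g VSS/g bCOD.
ΔS = 1310 − 27.4 = 1283 mg/L, so the substrate removal rate is 868 × 1283/1000 = 1113 kg bCOD/d.
Biomass synthesised: P_X = Y_obs × 1113 = 258.7 kg VSS/d.
R_O = Q·(S₀ − S) − 1.42·P_X = 1113 − 1.42 × 258.7 = 745.9 kg O₂/d.

R_O ≈ 746 kg O₂/d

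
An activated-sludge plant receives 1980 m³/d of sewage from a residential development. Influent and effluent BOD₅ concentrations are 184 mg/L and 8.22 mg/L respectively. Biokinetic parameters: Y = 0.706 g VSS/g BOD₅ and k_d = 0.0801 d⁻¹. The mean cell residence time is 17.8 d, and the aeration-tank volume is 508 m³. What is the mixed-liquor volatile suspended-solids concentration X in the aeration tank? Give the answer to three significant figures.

X ≈ 3550 mg/L

Solving the biomass balance for X: X = Y Q (S₀−S) θ_c / [V (1+k_d θ_c)] = 0.706 × 1980 × (184 − 8.22) × 17.8 / [508 × (1 + 0.0801 × 17.8)] = 3549 mg/L.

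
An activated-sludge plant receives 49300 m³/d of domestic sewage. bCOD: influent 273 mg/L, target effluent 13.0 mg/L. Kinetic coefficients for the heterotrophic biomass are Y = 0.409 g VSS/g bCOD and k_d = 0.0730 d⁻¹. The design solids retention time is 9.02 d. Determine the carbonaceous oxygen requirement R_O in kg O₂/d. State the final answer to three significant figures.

The observed yield is Y_obs = Y/(1 + k_d·θ_c) = 0.409 / (1 + 0.0730 × 9.02) = 0.409 / 1.658 = 0.2466 g VSS per g bCOD removed.
Mass of bCOD removed per day: Q(S₀ − S) = 49300 × 260.0 g/m³ = 12818 kg/d.
Net sludge production P_X = 0.2466 × 12818 = 3161 kg VSS/d.
Carbonaceous O₂ demand = substrate oxidised − cell-mass equivalent = 12818 − 1.42 × 3161 = 8329 kg O₂/d.

R_O ≈ 8330 kg O₂/d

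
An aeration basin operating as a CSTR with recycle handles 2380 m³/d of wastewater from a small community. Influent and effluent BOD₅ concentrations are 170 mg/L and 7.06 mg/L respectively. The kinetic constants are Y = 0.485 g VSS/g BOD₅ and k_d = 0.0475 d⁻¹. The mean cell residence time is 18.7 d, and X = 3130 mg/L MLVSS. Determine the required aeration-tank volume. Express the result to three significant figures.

Rearranging the biomass balance for a CMAS with decay, V = Y·Q·ΔS·θ_c / [X·(1+k_d θ_c)] = 0.485 × 2380 × (170 − 7.06) × 18.7 / [3130 × (1 + 0.0475 × 18.7)] = 3.52×10^6 / 5910 = 595.1 m³.

V ≈ 595 m³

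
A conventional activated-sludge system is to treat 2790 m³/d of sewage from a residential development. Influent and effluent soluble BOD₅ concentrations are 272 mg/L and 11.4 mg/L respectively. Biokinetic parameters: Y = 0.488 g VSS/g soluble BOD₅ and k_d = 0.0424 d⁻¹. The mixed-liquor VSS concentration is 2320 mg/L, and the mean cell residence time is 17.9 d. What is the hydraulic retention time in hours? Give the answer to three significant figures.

τ ≈ 13.4 h

Steady-state biomass mass balance: V·X·(1 + k_d·θ_c) = Y·Q·(S₀ − S)·θ_c, so V = 0.488 × 2790 × (272 − 11.4) × 17.9 / [2320 × (1 + 0.0424 × 17.9)] = 6.35×10^6 / 4081 = 1556 m³.
HRT = V/Q = 1556 m³ / 2790 m³·d⁻¹ = 0.5578 d × 24 = 13.39 h.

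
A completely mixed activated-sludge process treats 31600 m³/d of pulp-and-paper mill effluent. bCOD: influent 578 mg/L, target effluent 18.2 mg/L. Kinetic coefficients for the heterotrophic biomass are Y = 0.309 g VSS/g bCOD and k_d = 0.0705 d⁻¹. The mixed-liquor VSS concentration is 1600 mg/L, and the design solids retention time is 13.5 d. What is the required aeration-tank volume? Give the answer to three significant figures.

V ≈ 23600 m³

Steady-state biomass mass balance: V·X·(1 + k_d·θ_c) = Y·Q·(S₀ − S)·θ_c, so V = 0.309 × 31600 × (578 − 18.2) × 13.5 / [1600 × (1 + 0.0705 × 13.5)] = 7.38×10^7 / 3123 = 23630 m³.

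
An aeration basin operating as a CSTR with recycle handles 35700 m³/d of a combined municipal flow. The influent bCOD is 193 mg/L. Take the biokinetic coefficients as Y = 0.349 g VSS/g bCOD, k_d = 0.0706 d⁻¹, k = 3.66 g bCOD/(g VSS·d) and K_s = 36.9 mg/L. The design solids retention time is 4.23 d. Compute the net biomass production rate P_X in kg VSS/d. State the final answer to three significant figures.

P_X ≈ 1740 kg VSS/d

Effluent substrate depends only on kinetics and SRT: S = K_s(1 + k_d θ_c) / [θ_c(Yk − k_d) − 1] = 36.9 × (1 + 0.0706 × 4.23) / [4.23 × (0.349 × 3.66 − 0.0706) − 1] = 47.92 / 4.105 = 11.67 mg/L.
Observed yield with endogenous decay: Y_obs = Y / (1 + k_d·θ_c) = 0.349 / (1 + 0.0706 × 4.23) = 0.349 / 1.299 = 0.2687 g VSS/g bCOD.
ΔS = 193 − 11.7 = 181.3 mg/L, so the substrate removal rate is 35700 × 181.3/1000 = 6472 kg bCOD/d.
Biomass produced: P_X = Y_obs·Q·ΔS = 0.2687 × 6472 ≈ 1739 kg VSS/d.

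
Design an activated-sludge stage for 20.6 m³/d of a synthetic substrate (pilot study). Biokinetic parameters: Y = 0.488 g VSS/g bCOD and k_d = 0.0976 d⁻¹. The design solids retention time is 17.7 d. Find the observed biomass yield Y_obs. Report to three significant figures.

Correct the yield for decay: Y_obs = Y/(1 + k_d θ_c) = 0.488 / (1 + 0.0976 × 17.7) = 0.488 / 2.728 = 0.1789.

Y_obs ≈ 0.179 g VSS/g bCOD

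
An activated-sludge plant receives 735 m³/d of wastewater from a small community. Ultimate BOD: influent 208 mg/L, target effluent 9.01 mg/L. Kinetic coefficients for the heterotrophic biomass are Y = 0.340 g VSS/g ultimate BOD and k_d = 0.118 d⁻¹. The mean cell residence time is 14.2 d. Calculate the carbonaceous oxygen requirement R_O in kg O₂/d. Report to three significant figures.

Correct the yield for decay: Y_obs = Y/(1 + k_d θ_c) = 0.340 / (1 + 0.118 × 14.2) = 0.340 / 2.676 = 0.1271.
Substrate removed = Q·(S₀ − S) = 735 m³/d × (208 − 9.01) g/m³ = 1.46×10^5 g/d = 146.3 kg/d.
Biomass synthesised: P_X = Y_obs × 146.3 = 18.59 kg VSS/d.
Carbonaceous O₂ demand = substrate oxidised − cell-mass equivalent = 146.3 − 1.42 × 18.59 = 119.9 kg O₂/d.

R_O ≈ 120 kg O₂/d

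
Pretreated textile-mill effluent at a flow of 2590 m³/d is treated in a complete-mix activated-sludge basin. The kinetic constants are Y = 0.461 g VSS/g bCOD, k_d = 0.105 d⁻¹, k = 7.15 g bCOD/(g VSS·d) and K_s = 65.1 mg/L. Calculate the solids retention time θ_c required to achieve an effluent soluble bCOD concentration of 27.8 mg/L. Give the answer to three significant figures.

θ_c ≈ 1.13 d

From 1/θ_c = Y·k·S/(K_s + S) − k_d: Y·k·S/(K_s+S) = 0.461 × 7.15 × 27.8 / (65.1 + 27.8) = 0.9864 d⁻¹.
1/θ_c = 0.9864 − 0.105 = 0.8814 d⁻¹, so θ_c = 1.135 d.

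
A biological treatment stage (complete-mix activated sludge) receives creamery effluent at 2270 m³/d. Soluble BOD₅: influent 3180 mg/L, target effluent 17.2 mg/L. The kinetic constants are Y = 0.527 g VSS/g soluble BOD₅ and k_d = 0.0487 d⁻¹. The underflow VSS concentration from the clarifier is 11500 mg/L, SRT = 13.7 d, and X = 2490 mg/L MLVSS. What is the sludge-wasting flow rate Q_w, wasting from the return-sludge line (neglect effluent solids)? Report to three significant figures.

From the SRT design equation V = Y Q (S₀−S) θ_c / [X (1 + k_d θ_c)] = 0.527 × 2270 × (3180 − 17.2) × 13.7 / [2490 × (1 + 0.0487 × 13.7)] = 5.18×10^7 / 4151 = 12487 m³.
Q_w = (V·X)/(θ_c X_r) = 12487 × 2490 / (13.7 × 11500) = 197.3 m³/d.

Q_w ≈ 197 m³/d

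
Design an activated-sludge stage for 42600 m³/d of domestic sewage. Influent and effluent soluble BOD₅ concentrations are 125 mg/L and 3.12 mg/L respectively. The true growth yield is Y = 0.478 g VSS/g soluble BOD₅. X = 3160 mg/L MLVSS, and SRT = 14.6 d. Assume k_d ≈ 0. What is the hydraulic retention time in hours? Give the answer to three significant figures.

τ ≈ 6.46 h

With k_d = 0 the design equation reduces to V = Y Q (S₀−S) θ_c / X = 0.478 × 42600 × (125 − 3.12) × 14.6 / 3160 = 11467 m³.
Hydraulic retention time τ = V/Q = 11467 / 42600 = 0.2692 d = 6.460 h.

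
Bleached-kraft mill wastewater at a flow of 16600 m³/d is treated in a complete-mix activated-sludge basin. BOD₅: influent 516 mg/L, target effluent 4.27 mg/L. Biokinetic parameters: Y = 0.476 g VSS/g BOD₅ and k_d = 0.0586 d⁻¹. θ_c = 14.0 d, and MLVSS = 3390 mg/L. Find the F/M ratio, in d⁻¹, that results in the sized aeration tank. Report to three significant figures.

From the SRT design equation V = Y Q (S₀−S) θ_c / [X (1 + k_d θ_c)] = 0.476 × 16600 × (516 − 4.27) × 14.0 / [3390 × (1 + 0.0586 × 14.0)] = 5.66×10^7 / 6171 = 9173 m³.
Food-to-microorganism ratio F/M = Q S₀ / (V X) = 16600 × 516 / (9173 × 3390) = 0.2754 d⁻¹.

F/M ≈ 0.275 d⁻¹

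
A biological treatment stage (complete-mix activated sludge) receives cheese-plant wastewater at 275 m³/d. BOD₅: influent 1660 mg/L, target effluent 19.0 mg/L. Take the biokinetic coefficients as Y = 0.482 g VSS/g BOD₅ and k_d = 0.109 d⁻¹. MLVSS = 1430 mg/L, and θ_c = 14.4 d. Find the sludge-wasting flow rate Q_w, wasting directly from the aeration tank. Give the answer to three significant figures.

From the SRT design equation V = Y Q (S₀−S) θ_c / [X (1 + k_d θ_c)] = 0.482 × 275 × (1660 − 19.0) × 14.4 / [1430 × (1 + 0.109 × 14.4)] = 3.13×10^6 / 3675 = 852.4 m³.
For wasting at MLVSS concentration, Q_w = V/θ_c = 852.4/14.4 = 59.20 m³/d.

Q_w ≈ 59.2 m³/d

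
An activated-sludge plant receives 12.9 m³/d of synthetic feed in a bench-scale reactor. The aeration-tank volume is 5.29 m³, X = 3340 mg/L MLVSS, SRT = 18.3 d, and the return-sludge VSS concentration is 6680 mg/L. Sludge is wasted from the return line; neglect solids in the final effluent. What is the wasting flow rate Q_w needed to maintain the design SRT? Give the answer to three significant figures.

Q_w ≈ 0.145 m³/d

Q_w = (V·X)/(θ_c X_r) = 5.290 × 3340 / (18.3 × 6680) = 0.1445 m³/d.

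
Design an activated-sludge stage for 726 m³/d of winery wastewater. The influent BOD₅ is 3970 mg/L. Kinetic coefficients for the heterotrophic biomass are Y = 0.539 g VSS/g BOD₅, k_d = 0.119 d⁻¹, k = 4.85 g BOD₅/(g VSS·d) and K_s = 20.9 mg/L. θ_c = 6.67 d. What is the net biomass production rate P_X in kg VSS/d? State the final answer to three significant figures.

P_X ≈ 866 kg VSS/d

From the Monod/SRT balance for a CMAS, S = K_s·(1+k_d θ_c)/[θ_c·(Y k − k_d) − 1] = 20.9 × (1 + 0.119 × 6.67) / [6.67 × (0.539 × 4.85 − 0.119) − 1] = 37.49 / 15.64 = 2.397 mg/L.
The observed yield is Y_obs = Y/(1 + k_d·θ_c) = 0.539 / (1 + 0.119 × 6.67) = 0.539 / 1.794 = 0.3005 g VSS per g BOD₅ removed.
Mass of BOD₅ removed per day: Q(S₀ − S) = 726 × 3968 g/m³ = 2880 kg/d.
So the net sludge growth is P_X = 0.3005 × 2880 = 865.6 kg VSS/d.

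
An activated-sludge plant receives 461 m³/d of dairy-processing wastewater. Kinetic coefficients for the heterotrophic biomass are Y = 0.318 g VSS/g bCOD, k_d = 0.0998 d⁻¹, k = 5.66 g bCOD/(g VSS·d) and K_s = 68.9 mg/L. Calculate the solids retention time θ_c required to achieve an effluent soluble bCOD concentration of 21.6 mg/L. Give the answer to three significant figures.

θ_c ≈ 3.03 d

At the target effluent, Y k S/(K_s+S) = 0.318×5.66×21.6/90.50 = 0.4296 d⁻¹.
θ_c = 1/(μ − k_d) = 1/(0.4296 − 0.0998) = 1/0.3298 = 3.032 d.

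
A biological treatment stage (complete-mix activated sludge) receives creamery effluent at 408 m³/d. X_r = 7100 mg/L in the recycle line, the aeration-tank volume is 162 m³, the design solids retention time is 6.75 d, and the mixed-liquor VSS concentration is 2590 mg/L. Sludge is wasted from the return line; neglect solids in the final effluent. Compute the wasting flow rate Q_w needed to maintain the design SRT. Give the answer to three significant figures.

Wasting from the return line (neglecting effluent solids): Q_w = V·X / (θ_c·X_r) = 162.0 × 2590 / (6.75 × 7100) = 8.755 m³/d.

Q_w ≈ 8.75 m³/d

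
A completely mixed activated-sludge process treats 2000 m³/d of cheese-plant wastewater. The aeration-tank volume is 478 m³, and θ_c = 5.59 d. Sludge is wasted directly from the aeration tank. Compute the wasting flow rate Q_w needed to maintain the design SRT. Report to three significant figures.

Q_w ≈ 85.5 m³/d

For wasting at MLVSS concentration, Q_w = V/θ_c = 478.0/5.59 = 85.51 m³/d.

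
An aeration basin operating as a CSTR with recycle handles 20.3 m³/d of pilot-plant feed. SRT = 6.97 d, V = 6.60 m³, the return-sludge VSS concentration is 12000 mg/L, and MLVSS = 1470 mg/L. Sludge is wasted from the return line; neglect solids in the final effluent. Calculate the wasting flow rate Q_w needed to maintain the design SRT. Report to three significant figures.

Q_w = (V·X)/(θ_c X_r) = 6.600 × 1470 / (6.97 × 12000) = 0.1160 m³/d.

Q_w ≈ 0.116 m³/d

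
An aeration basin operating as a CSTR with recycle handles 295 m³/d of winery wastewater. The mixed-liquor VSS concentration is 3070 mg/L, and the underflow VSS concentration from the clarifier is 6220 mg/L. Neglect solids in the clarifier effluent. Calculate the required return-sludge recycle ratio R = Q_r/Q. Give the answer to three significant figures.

R ≈ 0.975

R = Q_r/Q = X/(X_r − X) = 3070 / (6220 − 3070) = 0.9746.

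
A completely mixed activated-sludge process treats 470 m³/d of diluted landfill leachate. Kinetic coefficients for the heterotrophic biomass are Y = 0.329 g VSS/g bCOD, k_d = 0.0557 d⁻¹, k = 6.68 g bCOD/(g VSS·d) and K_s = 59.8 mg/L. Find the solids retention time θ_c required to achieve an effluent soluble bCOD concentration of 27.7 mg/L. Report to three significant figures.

From 1/θ_c = Y·k·S/(K_s + S) − k_d: Y·k·S/(K_s+S) = 0.329 × 6.68 × 27.7 / (59.8 + 27.7) = 0.6957 d⁻¹.
Then 1/θ_c = μ − k_d = 0.6957 − 0.0557 = 0.6400 d⁻¹, giving θ_c = 1.562 d.

θ_c ≈ 1.56 d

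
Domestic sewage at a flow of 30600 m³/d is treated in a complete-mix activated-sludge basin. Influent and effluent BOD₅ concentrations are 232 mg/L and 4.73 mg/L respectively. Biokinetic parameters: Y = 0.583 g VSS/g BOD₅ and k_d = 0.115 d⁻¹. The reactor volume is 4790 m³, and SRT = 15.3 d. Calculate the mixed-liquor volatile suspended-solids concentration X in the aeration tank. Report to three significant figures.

X ≈ 4690 mg/L

From V·X·(1 + k_d·θ_c) = Y·Q·(S₀ − S)·θ_c: X = 0.583 × 30600 × (232 − 4.73) × 15.3 / [4790 × (1 + 0.115 × 15.3)] = 4693 mg/L.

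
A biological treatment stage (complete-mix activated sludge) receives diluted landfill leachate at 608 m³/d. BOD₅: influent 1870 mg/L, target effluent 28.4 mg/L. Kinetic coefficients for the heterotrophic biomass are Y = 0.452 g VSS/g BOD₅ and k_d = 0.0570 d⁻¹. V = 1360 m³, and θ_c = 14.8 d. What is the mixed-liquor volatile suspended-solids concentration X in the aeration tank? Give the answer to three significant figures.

X ≈ 2990 mg/L

X = Y·Q·ΔS·θ_c / [V·(1 + k_d θ_c)] = 0.452 × 608 × (1870 − 28.4) × 14.8 / [1360 × (1 + 0.0570 × 14.8)] = 2987 mg/L.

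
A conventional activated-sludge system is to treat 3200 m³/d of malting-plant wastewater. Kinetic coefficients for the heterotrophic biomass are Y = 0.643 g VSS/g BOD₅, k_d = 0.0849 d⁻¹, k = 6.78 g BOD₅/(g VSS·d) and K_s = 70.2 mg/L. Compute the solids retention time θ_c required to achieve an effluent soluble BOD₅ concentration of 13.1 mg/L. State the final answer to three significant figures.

From 1/θ_c = Y·k·S/(K_s + S) − k_d: Y·k·S/(K_s+S) = 0.643 × 6.78 × 13.1 / (70.2 + 13.1) = 0.6856 d⁻¹.
θ_c = 1/(μ − k_d) = 1/(0.6856 − 0.0849) = 1/0.6007 = 1.665 d.

θ_c ≈ 1.66 d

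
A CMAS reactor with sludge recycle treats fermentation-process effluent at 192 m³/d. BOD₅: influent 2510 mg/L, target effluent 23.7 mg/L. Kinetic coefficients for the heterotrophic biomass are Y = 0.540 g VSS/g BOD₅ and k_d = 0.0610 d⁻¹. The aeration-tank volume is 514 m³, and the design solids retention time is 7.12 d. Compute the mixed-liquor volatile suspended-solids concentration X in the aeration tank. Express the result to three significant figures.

X ≈ 2490 mg/L

Solving the biomass balance for X: X = Y Q (S₀−S) θ_c / [V (1+k_d θ_c)] = 0.540 × 192 × (2510 − 23.7) × 7.12 / [514 × (1 + 0.0610 × 7.12)] = 2490 mg/L.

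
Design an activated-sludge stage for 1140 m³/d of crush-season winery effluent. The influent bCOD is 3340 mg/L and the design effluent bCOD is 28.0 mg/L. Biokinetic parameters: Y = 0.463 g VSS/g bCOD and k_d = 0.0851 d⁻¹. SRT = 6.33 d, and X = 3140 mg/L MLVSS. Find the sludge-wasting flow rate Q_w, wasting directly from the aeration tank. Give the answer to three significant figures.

Q_w ≈ 362 m³/d

Rearranging the biomass balance for a CMAS with decay, V = Y·Q·ΔS·θ_c / [X·(1+k_d θ_c)] = 0.463 × 1140 × (3340 − 28.0) × 6.33 / [3140 × (1 + 0.0851 × 6.33)] = 1.11×10^7 / 4831 = 2290 m³.
With mixed-liquor wasting, θ_c = V/Q_w, so Q_w = V/θ_c = 2290/6.33 = 361.8 m³/d.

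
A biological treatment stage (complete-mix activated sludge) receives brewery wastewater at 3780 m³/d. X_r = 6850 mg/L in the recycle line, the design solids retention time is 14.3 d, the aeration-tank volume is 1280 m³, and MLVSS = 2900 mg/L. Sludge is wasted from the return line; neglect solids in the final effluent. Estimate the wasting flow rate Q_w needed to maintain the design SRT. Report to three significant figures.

Q_w = (V·X)/(θ_c X_r) = 1280 × 2900 / (14.3 × 6850) = 37.89 m³/d.

Q_w ≈ 37.9 m³/d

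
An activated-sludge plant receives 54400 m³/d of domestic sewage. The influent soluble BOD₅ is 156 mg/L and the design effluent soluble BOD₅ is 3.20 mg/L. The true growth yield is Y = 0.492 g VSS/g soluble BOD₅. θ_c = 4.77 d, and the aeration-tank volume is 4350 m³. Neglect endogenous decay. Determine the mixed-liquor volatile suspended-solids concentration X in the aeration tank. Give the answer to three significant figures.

X ≈ 4480 mg/L

X = Y·Q·ΔS·θ_c / V = 0.492 × 54400 × (156 − 3.20) × 4.77 / 4350 = 4485 mg/L.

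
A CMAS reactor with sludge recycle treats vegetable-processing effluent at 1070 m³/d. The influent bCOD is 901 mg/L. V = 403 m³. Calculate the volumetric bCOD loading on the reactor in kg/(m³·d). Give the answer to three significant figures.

L_v ≈ 2.39 kg bCOD/(m³·d)

Volumetric loading L_v = Q·S₀ / V = 1070 × 901 g/m³ / 403.0 m³ = 2392 g/(m³·d) = 2.392 kg bCOD/(m³·d).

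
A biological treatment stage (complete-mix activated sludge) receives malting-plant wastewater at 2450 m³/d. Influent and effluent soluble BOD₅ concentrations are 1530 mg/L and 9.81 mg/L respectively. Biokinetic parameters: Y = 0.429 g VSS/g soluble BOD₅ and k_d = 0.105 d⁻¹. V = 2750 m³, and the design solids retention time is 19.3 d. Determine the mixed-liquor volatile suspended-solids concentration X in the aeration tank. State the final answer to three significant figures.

X = Y·Q·ΔS·θ_c / [V·(1 + k_d θ_c)] = 0.429 × 2450 × (1530 − 9.81) × 19.3 / [2750 × (1 + 0.105 × 19.3)] = 3705 mg/L.

X ≈ 3710 mg/L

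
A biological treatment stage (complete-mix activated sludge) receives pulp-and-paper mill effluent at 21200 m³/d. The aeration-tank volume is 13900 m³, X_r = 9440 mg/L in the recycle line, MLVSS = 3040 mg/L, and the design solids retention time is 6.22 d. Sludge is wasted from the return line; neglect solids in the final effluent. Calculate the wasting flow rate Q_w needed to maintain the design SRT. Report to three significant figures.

Q_w ≈ 720 m³/d

θ_c = V·X/(Q_w·X_r) when wasting from the recycle, so Q_w = V·X/(θ_c·X_r) = 13900 × 3040 / (6.22 × 9440) = 719.7 m³/d.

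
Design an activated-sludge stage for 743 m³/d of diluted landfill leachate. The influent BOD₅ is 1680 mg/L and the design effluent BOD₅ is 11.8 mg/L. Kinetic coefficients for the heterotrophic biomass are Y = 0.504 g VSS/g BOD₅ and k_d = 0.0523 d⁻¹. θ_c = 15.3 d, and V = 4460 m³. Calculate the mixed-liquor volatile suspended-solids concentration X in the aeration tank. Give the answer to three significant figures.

X = Y·Q·ΔS·θ_c / [V·(1 + k_d θ_c)] = 0.504 × 743 × (1680 − 11.8) × 15.3 / [4460 × (1 + 0.0523 × 15.3)] = 1190 mg/L.

X ≈ 1190 mg/L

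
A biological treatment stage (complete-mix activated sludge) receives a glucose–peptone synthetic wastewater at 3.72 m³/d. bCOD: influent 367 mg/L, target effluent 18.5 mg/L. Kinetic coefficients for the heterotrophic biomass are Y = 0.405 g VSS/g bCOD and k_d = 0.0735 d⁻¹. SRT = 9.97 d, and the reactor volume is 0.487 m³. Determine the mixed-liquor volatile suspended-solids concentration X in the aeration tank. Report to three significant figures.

X ≈ 6200 mg/L

X = Y·Q·ΔS·θ_c / [V·(1 + k_d θ_c)] = 0.405 × 3.72 × (367 − 18.5) × 9.97 / [0.487 × (1 + 0.0735 × 9.97)] = 6203 mg/L.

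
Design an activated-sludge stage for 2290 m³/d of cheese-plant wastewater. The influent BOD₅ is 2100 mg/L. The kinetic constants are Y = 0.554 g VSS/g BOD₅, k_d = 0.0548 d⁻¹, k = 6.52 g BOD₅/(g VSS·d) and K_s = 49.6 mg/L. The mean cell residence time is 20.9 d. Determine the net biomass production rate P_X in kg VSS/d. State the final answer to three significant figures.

P_X ≈ 1240 kg VSS/d

Effluent substrate depends only on kinetics and SRT: S = K_s(1 + k_d θ_c) / [θ_c(Yk − k_d) − 1] = 49.6 × (1 + 0.0548 × 20.9) / [20.9 × (0.554 × 6.52 − 0.0548) − 1] = 106.4 / 73.35 = 1.451 mg/L.
Y_obs = Y / (1 + k_d θ_c) = 0.554 / (1 + 0.0548 × 20.9) = 0.554 / 2.145 = 0.2582.
Substrate removed = Q·(S₀ − S) = 2290 m³/d × (2100 − 1.45) g/m³ = 4.81×10^6 g/d = 4806 kg/d.
Net biomass production P_X = Y_obs × Q·(S₀ − S) = 0.2582 × 4806 = 1241 kg VSS/d.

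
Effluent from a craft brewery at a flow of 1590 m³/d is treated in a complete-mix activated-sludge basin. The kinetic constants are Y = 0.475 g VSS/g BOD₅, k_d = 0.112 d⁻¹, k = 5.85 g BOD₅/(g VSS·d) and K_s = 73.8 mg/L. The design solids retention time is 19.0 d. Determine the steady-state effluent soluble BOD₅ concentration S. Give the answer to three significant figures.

S ≈ 4.65 mg/L

Effluent substrate depends only on kinetics and SRT: S = K_s(1 + k_d θ_c) / [θ_c(Yk − k_d) − 1] = 73.8 × (1 + 0.112 × 19.0) / [19.0 × (0.475 × 5.85 − 0.112) − 1] = 230.8 / 49.67 = 4.648 mg/L.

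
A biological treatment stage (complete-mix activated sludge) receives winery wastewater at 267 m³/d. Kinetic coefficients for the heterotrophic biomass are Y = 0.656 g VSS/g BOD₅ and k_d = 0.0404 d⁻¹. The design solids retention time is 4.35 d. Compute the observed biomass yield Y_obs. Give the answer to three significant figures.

Y_obs = Y / (1 + k_d θ_c) = 0.656 / (1 + 0.0404 × 4.35) = 0.656 / 1.176 = 0.5579.

Y_obs ≈ 0.558 g VSS/g BOD₅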